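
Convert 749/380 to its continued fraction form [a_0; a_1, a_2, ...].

[1; 1, 33, 1, 1, 5]

Run the Euclidean algorithm on 749 and 380; the successive quotients are the partial quotients a_0, a_1, ... (each step inverts the fractional part left over by the previous one):
  749 = 1*380 + 369, so a_0 = 1.
  380 = 1*369 + 11, so a_1 = 1.
  369 = 33*11 + 6, so a_2 = 33.
  11 = 1*6 + 5, so a_3 = 1.
  6 = 1*5 + 1, so a_4 = 1.
  5 = 5*1 + 0, so a_5 = 5.
The remainder reaches 0 after 6 divisions, so the expansion has 6 partial quotients, read off in order.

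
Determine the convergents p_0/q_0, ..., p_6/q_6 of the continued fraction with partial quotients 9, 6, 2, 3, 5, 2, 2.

9/1, 55/6, 119/13, 412/45, 2179/238, 4770/521, 11719/1280

Using the convergent recurrence p_i = a_i*p_{i-1} + p_{i-2}, q_i = a_i*q_{i-1} + q_{i-2} with p_{-2}=0, p_{-1}=1, q_{-2}=1, q_{-1}=0:
  i=0: a_0=9, p_0 = 9*1 + 0 = 9, q_0 = 9*0 + 1 = 1.
  i=1: a_1=6, p_1 = 6*9 + 1 = 55, q_1 = 6*1 + 0 = 6.
  i=2: a_2=2, p_2 = 2*55 + 9 = 119, q_2 = 2*6 + 1 = 13.
  i=3: a_3=3, p_3 = 3*119 + 55 = 412, q_3 = 3*13 + 6 = 45.
  i=4: a_4=5, p_4 = 5*412 + 119 = 2179, q_4 = 5*45 + 13 = 238.
  i=5: a_5=2, p_5 = 2*2179 + 412 = 4770, q_5 = 2*238 + 45 = 521.
  i=6: a_6=2, p_6 = 2*4770 + 2179 = 11719, q_6 = 2*521 + 238 = 1280.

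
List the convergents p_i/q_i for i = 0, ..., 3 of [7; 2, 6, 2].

7/1, 15/2, 97/13, 209/28

Using the convergent recurrence p_i = a_i*p_{i-1} + p_{i-2}, q_i = a_i*q_{i-1} + q_{i-2} with p_{-2}=0, p_{-1}=1, q_{-2}=1, q_{-1}=0:
  i=0: a_0=7, p_0 = 7*1 + 0 = 7, q_0 = 7*0 + 1 = 1.
  i=1: a_1=2, p_1 = 2*7 + 1 = 15, q_1 = 2*1 + 0 = 2.
  i=2: a_2=6, p_2 = 6*15 + 7 = 97, q_2 = 6*2 + 1 = 13.
  i=3: a_3=2, p_3 = 2*97 + 15 = 209, q_3 = 2*13 + 2 = 28.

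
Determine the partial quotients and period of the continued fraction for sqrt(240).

Write x_i = (sqrt(240) + m_i)/d_i with (m_0, d_0) = (0, 1). a_0 = floor(sqrt(240)) = 15, since 15^2 = 225 <= 240 < 256 = 16^2.
Iterate m_{i+1} = d_i*a_i - m_i, d_{i+1} = (240 - m_{i+1}^2)/d_i, a_{i+1} = floor((a_0 + m_{i+1})/d_{i+1}):
  m_1 = 1*15 - 0 = 15, d_1 = (240 - 15^2)/1 = 15/1 = 15, a_1 = floor((15 + 15)/15) = 2.
  m_2 = 15*2 - 15 = 15, d_2 = (240 - 15^2)/15 = 15/15 = 1, a_2 = floor((15 + 15)/1) = 30.
  m_3 = 1*30 - 15 = 15, d_3 = (240 - 15^2)/1 = 15/1 = 15: (m_3, d_3) = (m_1, d_1) = (15, 15), so from here the quotients repeat a_1, a_2; the period length is 2.
Hence the expansion of sqrt(240) is a_0 = 15 followed by the repeating block 2, 30 (period 2).

[15; (2, 30)]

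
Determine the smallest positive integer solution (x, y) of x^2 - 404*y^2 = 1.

First expand sqrt(404) as a continued fraction. With x_i = (sqrt(404) + m_i)/d_i and (m_0, d_0) = (0, 1): a_0 = floor(sqrt(404)) = 20, since 20^2 = 400 <= 404 < 441 = 21^2.
Iterate m_{i+1} = d_i*a_i - m_i, d_{i+1} = (404 - m_{i+1}^2)/d_i, a_{i+1} = floor((a_0 + m_{i+1})/d_{i+1}):
  m_1 = 1*20 - 0 = 20, d_1 = (404 - 20^2)/1 = 4/1 = 4, a_1 = floor((20 + 20)/4) = 10.
  m_2 = 4*10 - 20 = 20, d_2 = (404 - 20^2)/4 = 4/4 = 1, a_2 = floor((20 + 20)/1) = 40.
  m_3 = 1*40 - 20 = 20, d_3 = (404 - 20^2)/1 = 4/1 = 4: (m_3, d_3) = (m_1, d_1) = (20, 4), so from here the quotients repeat a_1, a_2; the period length is 2.
So sqrt(404) = [20; (10, 40)] with period length k = 2.
k is even, so the fundamental solution of x^2 - 404y^2 = 1 is (p_{k-1}, q_{k-1}) = (p_1, q_1); compute convergents through index 1.
Convergents (p_i = a_i*p_{i-1} + p_{i-2}, q_i = a_i*q_{i-1} + q_{i-2} with p_{-2}=0, p_{-1}=1, q_{-2}=1, q_{-1}=0):
  i=0: a_0=20, p_0 = 20*1 + 0 = 20, q_0 = 20*0 + 1 = 1.
  i=1: a_1=10, p_1 = 10*20 + 1 = 201, q_1 = 10*1 + 0 = 10.
Check: 201^2 - 404*10^2 = 40401 - 40400 = 1, so (x, y) = (201, 10) solves the equation, and by the theorem it is the least positive solution.

(x, y) = (201, 10)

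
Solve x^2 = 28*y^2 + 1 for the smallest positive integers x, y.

First expand sqrt(28) as a continued fraction. With x_i = (sqrt(28) + m_i)/d_i and (m_0, d_0) = (0, 1): a_0 = floor(sqrt(28)) = 5, since 5^2 = 25 <= 28 < 36 = 6^2.
Iterate m_{i+1} = d_i*a_i - m_i, d_{i+1} = (28 - m_{i+1}^2)/d_i, a_{i+1} = floor((a_0 + m_{i+1})/d_{i+1}):
  m_1 = 1*5 - 0 = 5, d_1 = (28 - 5^2)/1 = 3/1 = 3, a_1 = floor((5 + 5)/3) = 3.
  m_2 = 3*3 - 5 = 4, d_2 = (28 - 4^2)/3 = 12/3 = 4, a_2 = floor((5 + 4)/4) = 2.
  m_3 = 4*2 - 4 = 4, d_3 = (28 - 4^2)/4 = 12/4 = 3, a_3 = floor((5 + 4)/3) = 3.
  m_4 = 3*3 - 4 = 5, d_4 = (28 - 5^2)/3 = 3/3 = 1, a_4 = floor((5 + 5)/1) = 10.
  m_5 = 1*10 - 5 = 5, d_5 = (28 - 5^2)/1 = 3/1 = 3: (m_5, d_5) = (m_1, d_1) = (5, 3), so from here the quotients repeat a_1, ..., a_4; the period length is 4.
So sqrt(28) = [5; (3, 2, 3, 10)] with period length k = 4.
k is even, so the fundamental solution of x^2 - 28y^2 = 1 is (p_{k-1}, q_{k-1}) = (p_3, q_3); compute convergents through index 3.
Convergents (p_i = a_i*p_{i-1} + p_{i-2}, q_i = a_i*q_{i-1} + q_{i-2} with p_{-2}=0, p_{-1}=1, q_{-2}=1, q_{-1}=0):
  i=0: a_0=5, p_0 = 5*1 + 0 = 5, q_0 = 5*0 + 1 = 1.
  i=1: a_1=3, p_1 = 3*5 + 1 = 16, q_1 = 3*1 + 0 = 3.
  i=2: a_2=2, p_2 = 2*16 + 5 = 37, q_2 = 2*3 + 1 = 7.
  i=3: a_3=3, p_3 = 3*37 + 16 = 127, q_3 = 3*7 + 3 = 24.
Check: 127^2 - 28*24^2 = 16129 - 16128 = 1, so (x, y) = (127, 24) solves the equation, and by the theorem it is the least positive solution.

(x, y) = (127, 24)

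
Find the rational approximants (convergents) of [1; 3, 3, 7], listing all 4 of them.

Using the convergent recurrence p_i = a_i*p_{i-1} + p_{i-2}, q_i = a_i*q_{i-1} + q_{i-2} with p_{-2}=0, p_{-1}=1, q_{-2}=1, q_{-1}=0:
  i=0: a_0=1, p_0 = 1*1 + 0 = 1, q_0 = 1*0 + 1 = 1.
  i=1: a_1=3, p_1 = 3*1 + 1 = 4, q_1 = 3*1 + 0 = 3.
  i=2: a_2=3, p_2 = 3*4 + 1 = 13, q_2 = 3*3 + 1 = 10.
  i=3: a_3=7, p_3 = 7*13 + 4 = 95, q_3 = 7*10 + 3 = 73.

1/1, 4/3, 13/10, 95/73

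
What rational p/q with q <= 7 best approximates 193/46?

Expand x = 193/46 as a continued fraction with the Euclidean algorithm:
  193 = 4*46 + 9, so a_0 = 4.
  46 = 5*9 + 1, so a_1 = 5.
  9 = 9*1 + 0, so a_2 = 9.
so x = [4; 5, 9].
Convergents (p_i = a_i*p_{i-1} + p_{i-2}, q_i = a_i*q_{i-1} + q_{i-2} with p_{-2}=0, p_{-1}=1, q_{-2}=1, q_{-1}=0), until the denominator exceeds 7:
  i=0: a_0=4, p_0 = 4*1 + 0 = 4, q_0 = 4*0 + 1 = 1.
  i=1: a_1=5, p_1 = 5*4 + 1 = 21, q_1 = 5*1 + 0 = 5.
  i=2: a_2=9, p_2 = 9*21 + 4 = 193, q_2 = 9*5 + 1 = 46.
q_2 = 46 > 7, so the last convergent with denominator <= 7 is p_1/q_1 = 21/5.
The closest fraction with denominator <= 7 is either p_1/q_1 or the intermediate fraction (k*p_1 + p_0)/(k*q_1 + q_0) with the largest k >= 1 whose denominator stays <= 7; these approach x as k grows, and every other convergent or intermediate fraction in range is farther away.
Largest k: floor((7 - q_0)/q_1) = floor((7 - 1)/5) = 1.
That gives (1*21 + 4)/(1*5 + 1) = 25/6.
Compare the errors: |x - 21/5| = |193*5 - 21*46|/(46*5) = 1/230, and |x - 25/6| = |193*6 - 25*46|/(46*6) = 8/276.
Cross-multiplying, 1*276 = 276 < 1840 = 8*230, so 1/230 is smaller: the convergent 21/5 is closer to x than 25/6.

21/5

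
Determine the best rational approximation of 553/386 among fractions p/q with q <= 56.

53/37

Expand x = 553/386 as a continued fraction with the Euclidean algorithm:
  553 = 1*386 + 167, so a_0 = 1.
  386 = 2*167 + 52, so a_1 = 2.
  167 = 3*52 + 11, so a_2 = 3.
  52 = 4*11 + 8, so a_3 = 4.
  11 = 1*8 + 3, so a_4 = 1.
  8 = 2*3 + 2, so a_5 = 2.
  3 = 1*2 + 1, so a_6 = 1.
  2 = 2*1 + 0, so a_7 = 2.
so x = [1; 2, 3, 4, 1, 2, 1, 2].
Convergents (p_i = a_i*p_{i-1} + p_{i-2}, q_i = a_i*q_{i-1} + q_{i-2} with p_{-2}=0, p_{-1}=1, q_{-2}=1, q_{-1}=0), until the denominator exceeds 56:
  i=0: a_0=1, p_0 = 1*1 + 0 = 1, q_0 = 1*0 + 1 = 1.
  i=1: a_1=2, p_1 = 2*1 + 1 = 3, q_1 = 2*1 + 0 = 2.
  i=2: a_2=3, p_2 = 3*3 + 1 = 10, q_2 = 3*2 + 1 = 7.
  i=3: a_3=4, p_3 = 4*10 + 3 = 43, q_3 = 4*7 + 2 = 30.
  i=4: a_4=1, p_4 = 1*43 + 10 = 53, q_4 = 1*30 + 7 = 37.
  i=5: a_5=2, p_5 = 2*53 + 43 = 149, q_5 = 2*37 + 30 = 104.
q_5 = 104 > 56, so the last convergent with denominator <= 56 is p_4/q_4 = 53/37.
The closest fraction with denominator <= 56 is either p_4/q_4 or the intermediate fraction (k*p_4 + p_3)/(k*q_4 + q_3) with the largest k >= 1 whose denominator stays <= 56; these approach x as k grows, and every other convergent or intermediate fraction in range is farther away.
Largest k: floor((56 - q_3)/q_4) = floor((56 - 30)/37) = 0.
Since k = 0, no intermediate fraction beyond p_4/q_4 has denominator <= 56, so the convergent 53/37 is the closest (its error is |553*37 - 53*386|/(386*37) = 3/14282).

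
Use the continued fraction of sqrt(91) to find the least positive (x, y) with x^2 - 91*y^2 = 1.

(x, y) = (1574, 165)

First expand sqrt(91) as a continued fraction. With x_i = (sqrt(91) + m_i)/d_i and (m_0, d_0) = (0, 1): a_0 = floor(sqrt(91)) = 9, since 9^2 = 81 <= 91 < 100 = 10^2.
Iterate m_{i+1} = d_i*a_i - m_i, d_{i+1} = (91 - m_{i+1}^2)/d_i, a_{i+1} = floor((a_0 + m_{i+1})/d_{i+1}):
  m_1 = 1*9 - 0 = 9, d_1 = (91 - 9^2)/1 = 10/1 = 10, a_1 = floor((9 + 9)/10) = 1.
  m_2 = 10*1 - 9 = 1, d_2 = (91 - 1^2)/10 = 90/10 = 9, a_2 = floor((9 + 1)/9) = 1.
  m_3 = 9*1 - 1 = 8, d_3 = (91 - 8^2)/9 = 27/9 = 3, a_3 = floor((9 + 8)/3) = 5.
  m_4 = 3*5 - 8 = 7, d_4 = (91 - 7^2)/3 = 42/3 = 14, a_4 = floor((9 + 7)/14) = 1.
  m_5 = 14*1 - 7 = 7, d_5 = (91 - 7^2)/14 = 42/14 = 3, a_5 = floor((9 + 7)/3) = 5.
  m_6 = 3*5 - 7 = 8, d_6 = (91 - 8^2)/3 = 27/3 = 9, a_6 = floor((9 + 8)/9) = 1.
  m_7 = 9*1 - 8 = 1, d_7 = (91 - 1^2)/9 = 90/9 = 10, a_7 = floor((9 + 1)/10) = 1.
  m_8 = 10*1 - 1 = 9, d_8 = (91 - 9^2)/10 = 10/10 = 1, a_8 = floor((9 + 9)/1) = 18.
  m_9 = 1*18 - 9 = 9, d_9 = (91 - 9^2)/1 = 10/1 = 10: (m_9, d_9) = (m_1, d_1) = (9, 10), so from here the quotients repeat a_1, ..., a_8; the period length is 8.
So sqrt(91) = [9; (1, 1, 5, 1, 5, 1, 1, 18)] with period length k = 8.
k is even, so the fundamental solution of x^2 - 91y^2 = 1 is (p_{k-1}, q_{k-1}) = (p_7, q_7); compute convergents through index 7.
Convergents (p_i = a_i*p_{i-1} + p_{i-2}, q_i = a_i*q_{i-1} + q_{i-2} with p_{-2}=0, p_{-1}=1, q_{-2}=1, q_{-1}=0):
  i=0: a_0=9, p_0 = 9*1 + 0 = 9, q_0 = 9*0 + 1 = 1.
  i=1: a_1=1, p_1 = 1*9 + 1 = 10, q_1 = 1*1 + 0 = 1.
  i=2: a_2=1, p_2 = 1*10 + 9 = 19, q_2 = 1*1 + 1 = 2.
  i=3: a_3=5, p_3 = 5*19 + 10 = 105, q_3 = 5*2 + 1 = 11.
  i=4: a_4=1, p_4 = 1*105 + 19 = 124, q_4 = 1*11 + 2 = 13.
  i=5: a_5=5, p_5 = 5*124 + 105 = 725, q_5 = 5*13 + 11 = 76.
  i=6: a_6=1, p_6 = 1*725 + 124 = 849, q_6 = 1*76 + 13 = 89.
  i=7: a_7=1, p_7 = 1*849 + 725 = 1574, q_7 = 1*89 + 76 = 165.
Check: 1574^2 - 91*165^2 = 2477476 - 2477475 = 1, so (x, y) = (1574, 165) solves the equation, and by the theorem it is the least positive solution.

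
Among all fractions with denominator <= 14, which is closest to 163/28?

64/11

Expand x = 163/28 as a continued fraction with the Euclidean algorithm:
  163 = 5*28 + 23, so a_0 = 5.
  28 = 1*23 + 5, so a_1 = 1.
  23 = 4*5 + 3, so a_2 = 4.
  5 = 1*3 + 2, so a_3 = 1.
  3 = 1*2 + 1, so a_4 = 1.
  2 = 2*1 + 0, so a_5 = 2.
so x = [5; 1, 4, 1, 1, 2].
Convergents (p_i = a_i*p_{i-1} + p_{i-2}, q_i = a_i*q_{i-1} + q_{i-2} with p_{-2}=0, p_{-1}=1, q_{-2}=1, q_{-1}=0), until the denominator exceeds 14:
  i=0: a_0=5, p_0 = 5*1 + 0 = 5, q_0 = 5*0 + 1 = 1.
  i=1: a_1=1, p_1 = 1*5 + 1 = 6, q_1 = 1*1 + 0 = 1.
  i=2: a_2=4, p_2 = 4*6 + 5 = 29, q_2 = 4*1 + 1 = 5.
  i=3: a_3=1, p_3 = 1*29 + 6 = 35, q_3 = 1*5 + 1 = 6.
  i=4: a_4=1, p_4 = 1*35 + 29 = 64, q_4 = 1*6 + 5 = 11.
  i=5: a_5=2, p_5 = 2*64 + 35 = 163, q_5 = 2*11 + 6 = 28.
q_5 = 28 > 14, so the last convergent with denominator <= 14 is p_4/q_4 = 64/11.
The closest fraction with denominator <= 14 is either p_4/q_4 or the intermediate fraction (k*p_4 + p_3)/(k*q_4 + q_3) with the largest k >= 1 whose denominator stays <= 14; these approach x as k grows, and every other convergent or intermediate fraction in range is farther away.
Largest k: floor((14 - q_3)/q_4) = floor((14 - 6)/11) = 0.
Since k = 0, no intermediate fraction beyond p_4/q_4 has denominator <= 14, so the convergent 64/11 is the closest (its error is |163*11 - 64*28|/(28*11) = 1/308).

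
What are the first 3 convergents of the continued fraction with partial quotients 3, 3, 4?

3/1, 10/3, 43/13

Using the convergent recurrence p_i = a_i*p_{i-1} + p_{i-2}, q_i = a_i*q_{i-1} + q_{i-2} with p_{-2}=0, p_{-1}=1, q_{-2}=1, q_{-1}=0:
  i=0: a_0=3, p_0 = 3*1 + 0 = 3, q_0 = 3*0 + 1 = 1.
  i=1: a_1=3, p_1 = 3*3 + 1 = 10, q_1 = 3*1 + 0 = 3.
  i=2: a_2=4, p_2 = 4*10 + 3 = 43, q_2 = 4*3 + 1 = 13.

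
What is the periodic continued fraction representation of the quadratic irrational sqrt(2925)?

[54; (12, 108)]

Write x_i = (sqrt(2925) + m_i)/d_i with (m_0, d_0) = (0, 1). a_0 = floor(sqrt(2925)) = 54, since 54^2 = 2916 <= 2925 < 3025 = 55^2.
Iterate m_{i+1} = d_i*a_i - m_i, d_{i+1} = (2925 - m_{i+1}^2)/d_i, a_{i+1} = floor((a_0 + m_{i+1})/d_{i+1}):
  m_1 = 1*54 - 0 = 54, d_1 = (2925 - 54^2)/1 = 9/1 = 9, a_1 = floor((54 + 54)/9) = 12.
  m_2 = 9*12 - 54 = 54, d_2 = (2925 - 54^2)/9 = 9/9 = 1, a_2 = floor((54 + 54)/1) = 108.
  m_3 = 1*108 - 54 = 54, d_3 = (2925 - 54^2)/1 = 9/1 = 9: (m_3, d_3) = (m_1, d_1) = (54, 9), so from here the quotients repeat a_1, a_2; the period length is 2.
Hence the expansion of sqrt(2925) is a_0 = 54 followed by the repeating block 12, 108 (period 2).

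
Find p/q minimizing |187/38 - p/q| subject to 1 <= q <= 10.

Expand x = 187/38 as a continued fraction with the Euclidean algorithm:
  187 = 4*38 + 35, so a_0 = 4.
  38 = 1*35 + 3, so a_1 = 1.
  35 = 11*3 + 2, so a_2 = 11.
  3 = 1*2 + 1, so a_3 = 1.
  2 = 2*1 + 0, so a_4 = 2.
so x = [4; 1, 11, 1, 2].
Convergents (p_i = a_i*p_{i-1} + p_{i-2}, q_i = a_i*q_{i-1} + q_{i-2} with p_{-2}=0, p_{-1}=1, q_{-2}=1, q_{-1}=0), until the denominator exceeds 10:
  i=0: a_0=4, p_0 = 4*1 + 0 = 4, q_0 = 4*0 + 1 = 1.
  i=1: a_1=1, p_1 = 1*4 + 1 = 5, q_1 = 1*1 + 0 = 1.
  i=2: a_2=11, p_2 = 11*5 + 4 = 59, q_2 = 11*1 + 1 = 12.
q_2 = 12 > 10, so the last convergent with denominator <= 10 is p_1/q_1 = 5/1.
The closest fraction with denominator <= 10 is either p_1/q_1 or the intermediate fraction (k*p_1 + p_0)/(k*q_1 + q_0) with the largest k >= 1 whose denominator stays <= 10; these approach x as k grows, and every other convergent or intermediate fraction in range is farther away.
Largest k: floor((10 - q_0)/q_1) = floor((10 - 1)/1) = 9.
That gives (9*5 + 4)/(9*1 + 1) = 49/10.
Compare the errors: |x - 5/1| = |187*1 - 5*38|/(38*1) = 3/38, and |x - 49/10| = |187*10 - 49*38|/(38*10) = 8/380.
Cross-multiplying, 8*38 = 304 < 1140 = 3*380, so 8/380 is smaller: the intermediate fraction 49/10 is closer to x than 5/1.

49/10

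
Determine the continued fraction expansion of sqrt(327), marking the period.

Write x_i = (sqrt(327) + m_i)/d_i with (m_0, d_0) = (0, 1). a_0 = floor(sqrt(327)) = 18, since 18^2 = 324 <= 327 < 361 = 19^2.
Iterate m_{i+1} = d_i*a_i - m_i, d_{i+1} = (327 - m_{i+1}^2)/d_i, a_{i+1} = floor((a_0 + m_{i+1})/d_{i+1}):
  m_1 = 1*18 - 0 = 18, d_1 = (327 - 18^2)/1 = 3/1 = 3, a_1 = floor((18 + 18)/3) = 12.
  m_2 = 3*12 - 18 = 18, d_2 = (327 - 18^2)/3 = 3/3 = 1, a_2 = floor((18 + 18)/1) = 36.
  m_3 = 1*36 - 18 = 18, d_3 = (327 - 18^2)/1 = 3/1 = 3: (m_3, d_3) = (m_1, d_1) = (18, 3), so from here the quotients repeat a_1, a_2; the period length is 2.
Hence the expansion of sqrt(327) is a_0 = 18 followed by the repeating block 12, 36 (period 2).

[18; (12, 36)]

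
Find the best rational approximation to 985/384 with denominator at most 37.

59/23

Expand x = 985/384 as a continued fraction with the Euclidean algorithm:
  985 = 2*384 + 217, so a_0 = 2.
  384 = 1*217 + 167, so a_1 = 1.
  217 = 1*167 + 50, so a_2 = 1.
  167 = 3*50 + 17, so a_3 = 3.
  50 = 2*17 + 16, so a_4 = 2.
  17 = 1*16 + 1, so a_5 = 1.
  16 = 16*1 + 0, so a_6 = 16.
so x = [2; 1, 1, 3, 2, 1, 16].
Convergents (p_i = a_i*p_{i-1} + p_{i-2}, q_i = a_i*q_{i-1} + q_{i-2} with p_{-2}=0, p_{-1}=1, q_{-2}=1, q_{-1}=0), until the denominator exceeds 37:
  i=0: a_0=2, p_0 = 2*1 + 0 = 2, q_0 = 2*0 + 1 = 1.
  i=1: a_1=1, p_1 = 1*2 + 1 = 3, q_1 = 1*1 + 0 = 1.
  i=2: a_2=1, p_2 = 1*3 + 2 = 5, q_2 = 1*1 + 1 = 2.
  i=3: a_3=3, p_3 = 3*5 + 3 = 18, q_3 = 3*2 + 1 = 7.
  i=4: a_4=2, p_4 = 2*18 + 5 = 41, q_4 = 2*7 + 2 = 16.
  i=5: a_5=1, p_5 = 1*41 + 18 = 59, q_5 = 1*16 + 7 = 23.
  i=6: a_6=16, p_6 = 16*59 + 41 = 985, q_6 = 16*23 + 16 = 384.
q_6 = 384 > 37, so the last convergent with denominator <= 37 is p_5/q_5 = 59/23.
The closest fraction with denominator <= 37 is either p_5/q_5 or the intermediate fraction (k*p_5 + p_4)/(k*q_5 + q_4) with the largest k >= 1 whose denominator stays <= 37; these approach x as k grows, and every other convergent or intermediate fraction in range is farther away.
Largest k: floor((37 - q_4)/q_5) = floor((37 - 16)/23) = 0.
Since k = 0, no intermediate fraction beyond p_5/q_5 has denominator <= 37, so the convergent 59/23 is the closest (its error is |985*23 - 59*384|/(384*23) = 1/8832).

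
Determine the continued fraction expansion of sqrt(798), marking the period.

Write x_i = (sqrt(798) + m_i)/d_i with (m_0, d_0) = (0, 1). a_0 = floor(sqrt(798)) = 28, since 28^2 = 784 <= 798 < 841 = 29^2.
Iterate m_{i+1} = d_i*a_i - m_i, d_{i+1} = (798 - m_{i+1}^2)/d_i, a_{i+1} = floor((a_0 + m_{i+1})/d_{i+1}):
  m_1 = 1*28 - 0 = 28, d_1 = (798 - 28^2)/1 = 14/1 = 14, a_1 = floor((28 + 28)/14) = 4.
  m_2 = 14*4 - 28 = 28, d_2 = (798 - 28^2)/14 = 14/14 = 1, a_2 = floor((28 + 28)/1) = 56.
  m_3 = 1*56 - 28 = 28, d_3 = (798 - 28^2)/1 = 14/1 = 14: (m_3, d_3) = (m_1, d_1) = (28, 14), so from here the quotients repeat a_1, a_2; the period length is 2.
Hence the expansion of sqrt(798) is a_0 = 28 followed by the repeating block 4, 56 (period 2).

[28; (4, 56)]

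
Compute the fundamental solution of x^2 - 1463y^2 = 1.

First expand sqrt(1463) as a continued fraction. With x_i = (sqrt(1463) + m_i)/d_i and (m_0, d_0) = (0, 1): a_0 = floor(sqrt(1463)) = 38, since 38^2 = 1444 <= 1463 < 1521 = 39^2.
Iterate m_{i+1} = d_i*a_i - m_i, d_{i+1} = (1463 - m_{i+1}^2)/d_i, a_{i+1} = floor((a_0 + m_{i+1})/d_{i+1}):
  m_1 = 1*38 - 0 = 38, d_1 = (1463 - 38^2)/1 = 19/1 = 19, a_1 = floor((38 + 38)/19) = 4.
  m_2 = 19*4 - 38 = 38, d_2 = (1463 - 38^2)/19 = 19/19 = 1, a_2 = floor((38 + 38)/1) = 76.
  m_3 = 1*76 - 38 = 38, d_3 = (1463 - 38^2)/1 = 19/1 = 19: (m_3, d_3) = (m_1, d_1) = (38, 19), so from here the quotients repeat a_1, a_2; the period length is 2.
So sqrt(1463) = [38; (4, 76)] with period length k = 2.
k is even, so the fundamental solution of x^2 - 1463y^2 = 1 is (p_{k-1}, q_{k-1}) = (p_1, q_1); compute convergents through index 1.
Convergents (p_i = a_i*p_{i-1} + p_{i-2}, q_i = a_i*q_{i-1} + q_{i-2} with p_{-2}=0, p_{-1}=1, q_{-2}=1, q_{-1}=0):
  i=0: a_0=38, p_0 = 38*1 + 0 = 38, q_0 = 38*0 + 1 = 1.
  i=1: a_1=4, p_1 = 4*38 + 1 = 153, q_1 = 4*1 + 0 = 4.
Check: 153^2 - 1463*4^2 = 23409 - 23408 = 1, so (x, y) = (153, 4) solves the equation, and by the theorem it is the least positive solution.

(x, y) = (153, 4)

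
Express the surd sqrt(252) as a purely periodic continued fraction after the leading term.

Write x_i = (sqrt(252) + m_i)/d_i with (m_0, d_0) = (0, 1). a_0 = floor(sqrt(252)) = 15, since 15^2 = 225 <= 252 < 256 = 16^2.
Iterate m_{i+1} = d_i*a_i - m_i, d_{i+1} = (252 - m_{i+1}^2)/d_i, a_{i+1} = floor((a_0 + m_{i+1})/d_{i+1}):
  m_1 = 1*15 - 0 = 15, d_1 = (252 - 15^2)/1 = 27/1 = 27, a_1 = floor((15 + 15)/27) = 1.
  m_2 = 27*1 - 15 = 12, d_2 = (252 - 12^2)/27 = 108/27 = 4, a_2 = floor((15 + 12)/4) = 6.
  m_3 = 4*6 - 12 = 12, d_3 = (252 - 12^2)/4 = 108/4 = 27, a_3 = floor((15 + 12)/27) = 1.
  m_4 = 27*1 - 12 = 15, d_4 = (252 - 15^2)/27 = 27/27 = 1, a_4 = floor((15 + 15)/1) = 30.
  m_5 = 1*30 - 15 = 15, d_5 = (252 - 15^2)/1 = 27/1 = 27: (m_5, d_5) = (m_1, d_1) = (15, 27), so from here the quotients repeat a_1, ..., a_4; the period length is 4.
Hence the expansion of sqrt(252) is a_0 = 15 followed by the repeating block 1, 6, 1, 30 (period 4).

[15; (1, 6, 1, 30)]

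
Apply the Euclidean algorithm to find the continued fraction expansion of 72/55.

[1; 3, 4, 4]

Run the Euclidean algorithm on 72 and 55; the successive quotients are the partial quotients a_0, a_1, ... (each step inverts the fractional part left over by the previous one):
  72 = 1*55 + 17, so a_0 = 1.
  55 = 3*17 + 4, so a_1 = 3.
  17 = 4*4 + 1, so a_2 = 4.
  4 = 4*1 + 0, so a_3 = 4.
The remainder reaches 0 after 4 divisions, so the expansion has 4 partial quotients, read off in order.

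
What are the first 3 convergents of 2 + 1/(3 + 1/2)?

Using the convergent recurrence p_i = a_i*p_{i-1} + p_{i-2}, q_i = a_i*q_{i-1} + q_{i-2} with p_{-2}=0, p_{-1}=1, q_{-2}=1, q_{-1}=0:
  i=0: a_0=2, p_0 = 2*1 + 0 = 2, q_0 = 2*0 + 1 = 1.
  i=1: a_1=3, p_1 = 3*2 + 1 = 7, q_1 = 3*1 + 0 = 3.
  i=2: a_2=2, p_2 = 2*7 + 2 = 16, q_2 = 2*3 + 1 = 7.

2/1, 7/3, 16/7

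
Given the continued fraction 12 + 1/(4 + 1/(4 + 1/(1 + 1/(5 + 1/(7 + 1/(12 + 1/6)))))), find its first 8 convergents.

Using the convergent recurrence p_i = a_i*p_{i-1} + p_{i-2}, q_i = a_i*q_{i-1} + q_{i-2} with p_{-2}=0, p_{-1}=1, q_{-2}=1, q_{-1}=0:
  i=0: a_0=12, p_0 = 12*1 + 0 = 12, q_0 = 12*0 + 1 = 1.
  i=1: a_1=4, p_1 = 4*12 + 1 = 49, q_1 = 4*1 + 0 = 4.
  i=2: a_2=4, p_2 = 4*49 + 12 = 208, q_2 = 4*4 + 1 = 17.
  i=3: a_3=1, p_3 = 1*208 + 49 = 257, q_3 = 1*17 + 4 = 21.
  i=4: a_4=5, p_4 = 5*257 + 208 = 1493, q_4 = 5*21 + 17 = 122.
  i=5: a_5=7, p_5 = 7*1493 + 257 = 10708, q_5 = 7*122 + 21 = 875.
  i=6: a_6=12, p_6 = 12*10708 + 1493 = 129989, q_6 = 12*875 + 122 = 10622.
  i=7: a_7=6, p_7 = 6*129989 + 10708 = 790642, q_7 = 6*10622 + 875 = 64607.

12/1, 49/4, 208/17, 257/21, 1493/122, 10708/875, 129989/10622, 790642/64607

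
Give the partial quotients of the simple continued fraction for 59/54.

[1; 10, 1, 4]

Run the Euclidean algorithm on 59 and 54; the successive quotients are the partial quotients a_0, a_1, ... (each step inverts the fractional part left over by the previous one):
  59 = 1*54 + 5, so a_0 = 1.
  54 = 10*5 + 4, so a_1 = 10.
  5 = 1*4 + 1, so a_2 = 1.
  4 = 4*1 + 0, so a_3 = 4.
The remainder reaches 0 after 4 divisions, so the expansion has 4 partial quotients, read off in order.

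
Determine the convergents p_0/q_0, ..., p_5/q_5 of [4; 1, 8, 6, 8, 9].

4/1, 5/1, 44/9, 269/55, 2196/449, 20033/4096

Using the convergent recurrence p_i = a_i*p_{i-1} + p_{i-2}, q_i = a_i*q_{i-1} + q_{i-2} with p_{-2}=0, p_{-1}=1, q_{-2}=1, q_{-1}=0:
  i=0: a_0=4, p_0 = 4*1 + 0 = 4, q_0 = 4*0 + 1 = 1.
  i=1: a_1=1, p_1 = 1*4 + 1 = 5, q_1 = 1*1 + 0 = 1.
  i=2: a_2=8, p_2 = 8*5 + 4 = 44, q_2 = 8*1 + 1 = 9.
  i=3: a_3=6, p_3 = 6*44 + 5 = 269, q_3 = 6*9 + 1 = 55.
  i=4: a_4=8, p_4 = 8*269 + 44 = 2196, q_4 = 8*55 + 9 = 449.
  i=5: a_5=9, p_5 = 9*2196 + 269 = 20033, q_5 = 9*449 + 55 = 4096.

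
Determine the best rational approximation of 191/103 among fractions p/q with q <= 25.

Expand x = 191/103 as a continued fraction with the Euclidean algorithm:
  191 = 1*103 + 88, so a_0 = 1.
  103 = 1*88 + 15, so a_1 = 1.
  88 = 5*15 + 13, so a_2 = 5.
  15 = 1*13 + 2, so a_3 = 1.
  13 = 6*2 + 1, so a_4 = 6.
  2 = 2*1 + 0, so a_5 = 2.
so x = [1; 1, 5, 1, 6, 2].
Convergents (p_i = a_i*p_{i-1} + p_{i-2}, q_i = a_i*q_{i-1} + q_{i-2} with p_{-2}=0, p_{-1}=1, q_{-2}=1, q_{-1}=0), until the denominator exceeds 25:
  i=0: a_0=1, p_0 = 1*1 + 0 = 1, q_0 = 1*0 + 1 = 1.
  i=1: a_1=1, p_1 = 1*1 + 1 = 2, q_1 = 1*1 + 0 = 1.
  i=2: a_2=5, p_2 = 5*2 + 1 = 11, q_2 = 5*1 + 1 = 6.
  i=3: a_3=1, p_3 = 1*11 + 2 = 13, q_3 = 1*6 + 1 = 7.
  i=4: a_4=6, p_4 = 6*13 + 11 = 89, q_4 = 6*7 + 6 = 48.
q_4 = 48 > 25, so the last convergent with denominator <= 25 is p_3/q_3 = 13/7.
The closest fraction with denominator <= 25 is either p_3/q_3 or the intermediate fraction (k*p_3 + p_2)/(k*q_3 + q_2) with the largest k >= 1 whose denominator stays <= 25; these approach x as k grows, and every other convergent or intermediate fraction in range is farther away.
Largest k: floor((25 - q_2)/q_3) = floor((25 - 6)/7) = 2.
That gives (2*13 + 11)/(2*7 + 6) = 37/20.
Compare the errors: |x - 13/7| = |191*7 - 13*103|/(103*7) = 2/721, and |x - 37/20| = |191*20 - 37*103|/(103*20) = 9/2060.
Cross-multiplying, 2*2060 = 4120 < 6489 = 9*721, so 2/721 is smaller: the convergent 13/7 is closer to x than 37/20.

13/7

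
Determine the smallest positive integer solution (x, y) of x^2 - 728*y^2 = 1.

(x, y) = (27, 1)

First expand sqrt(728) as a continued fraction. With x_i = (sqrt(728) + m_i)/d_i and (m_0, d_0) = (0, 1): a_0 = floor(sqrt(728)) = 26, since 26^2 = 676 <= 728 < 729 = 27^2.
Iterate m_{i+1} = d_i*a_i - m_i, d_{i+1} = (728 - m_{i+1}^2)/d_i, a_{i+1} = floor((a_0 + m_{i+1})/d_{i+1}):
  m_1 = 1*26 - 0 = 26, d_1 = (728 - 26^2)/1 = 52/1 = 52, a_1 = floor((26 + 26)/52) = 1.
  m_2 = 52*1 - 26 = 26, d_2 = (728 - 26^2)/52 = 52/52 = 1, a_2 = floor((26 + 26)/1) = 52.
  m_3 = 1*52 - 26 = 26, d_3 = (728 - 26^2)/1 = 52/1 = 52: (m_3, d_3) = (m_1, d_1) = (26, 52), so from here the quotients repeat a_1, a_2; the period length is 2.
So sqrt(728) = [26; (1, 52)] with period length k = 2.
k is even, so the fundamental solution of x^2 - 728y^2 = 1 is (p_{k-1}, q_{k-1}) = (p_1, q_1); compute convergents through index 1.
Convergents (p_i = a_i*p_{i-1} + p_{i-2}, q_i = a_i*q_{i-1} + q_{i-2} with p_{-2}=0, p_{-1}=1, q_{-2}=1, q_{-1}=0):
  i=0: a_0=26, p_0 = 26*1 + 0 = 26, q_0 = 26*0 + 1 = 1.
  i=1: a_1=1, p_1 = 1*26 + 1 = 27, q_1 = 1*1 + 0 = 1.
Check: 27^2 - 728*1^2 = 729 - 728 = 1, so (x, y) = (27, 1) solves the equation, and by the theorem it is the least positive solution.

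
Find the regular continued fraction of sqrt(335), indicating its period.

[18; (3, 3, 3, 36)]

Write x_i = (sqrt(335) + m_i)/d_i with (m_0, d_0) = (0, 1). a_0 = floor(sqrt(335)) = 18, since 18^2 = 324 <= 335 < 361 = 19^2.
Iterate m_{i+1} = d_i*a_i - m_i, d_{i+1} = (335 - m_{i+1}^2)/d_i, a_{i+1} = floor((a_0 + m_{i+1})/d_{i+1}):
  m_1 = 1*18 - 0 = 18, d_1 = (335 - 18^2)/1 = 11/1 = 11, a_1 = floor((18 + 18)/11) = 3.
  m_2 = 11*3 - 18 = 15, d_2 = (335 - 15^2)/11 = 110/11 = 10, a_2 = floor((18 + 15)/10) = 3.
  m_3 = 10*3 - 15 = 15, d_3 = (335 - 15^2)/10 = 110/10 = 11, a_3 = floor((18 + 15)/11) = 3.
  m_4 = 11*3 - 15 = 18, d_4 = (335 - 18^2)/11 = 11/11 = 1, a_4 = floor((18 + 18)/1) = 36.
  m_5 = 1*36 - 18 = 18, d_5 = (335 - 18^2)/1 = 11/1 = 11: (m_5, d_5) = (m_1, d_1) = (18, 11), so from here the quotients repeat a_1, ..., a_4; the period length is 4.
Hence the expansion of sqrt(335) is a_0 = 18 followed by the repeating block 3, 3, 3, 36 (period 4).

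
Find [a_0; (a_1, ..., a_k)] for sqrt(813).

[28; (1, 1, 18, 1, 1, 56)]

Write x_i = (sqrt(813) + m_i)/d_i with (m_0, d_0) = (0, 1). a_0 = floor(sqrt(813)) = 28, since 28^2 = 784 <= 813 < 841 = 29^2.
Iterate m_{i+1} = d_i*a_i - m_i, d_{i+1} = (813 - m_{i+1}^2)/d_i, a_{i+1} = floor((a_0 + m_{i+1})/d_{i+1}):
  m_1 = 1*28 - 0 = 28, d_1 = (813 - 28^2)/1 = 29/1 = 29, a_1 = floor((28 + 28)/29) = 1.
  m_2 = 29*1 - 28 = 1, d_2 = (813 - 1^2)/29 = 812/29 = 28, a_2 = floor((28 + 1)/28) = 1.
  m_3 = 28*1 - 1 = 27, d_3 = (813 - 27^2)/28 = 84/28 = 3, a_3 = floor((28 + 27)/3) = 18.
  m_4 = 3*18 - 27 = 27, d_4 = (813 - 27^2)/3 = 84/3 = 28, a_4 = floor((28 + 27)/28) = 1.
  m_5 = 28*1 - 27 = 1, d_5 = (813 - 1^2)/28 = 812/28 = 29, a_5 = floor((28 + 1)/29) = 1.
  m_6 = 29*1 - 1 = 28, d_6 = (813 - 28^2)/29 = 29/29 = 1, a_6 = floor((28 + 28)/1) = 56.
  m_7 = 1*56 - 28 = 28, d_7 = (813 - 28^2)/1 = 29/1 = 29: (m_7, d_7) = (m_1, d_1) = (28, 29), so from here the quotients repeat a_1, ..., a_6; the period length is 6.
Hence the expansion of sqrt(813) is a_0 = 28 followed by the repeating block 1, 1, 18, 1, 1, 56 (period 6).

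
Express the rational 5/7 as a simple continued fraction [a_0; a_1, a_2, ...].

Run the Euclidean algorithm on 5 and 7; the successive quotients are the partial quotients a_0, a_1, ... (each step inverts the fractional part left over by the previous one):
  5 = 0*7 + 5, so a_0 = 0.
  7 = 1*5 + 2, so a_1 = 1.
  5 = 2*2 + 1, so a_2 = 2.
  2 = 2*1 + 0, so a_3 = 2.
The remainder reaches 0 after 4 divisions, so the expansion has 4 partial quotients, read off in order.

[0; 1, 2, 2]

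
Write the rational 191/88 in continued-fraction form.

Run the Euclidean algorithm on 191 and 88; the successive quotients are the partial quotients a_0, a_1, ... (each step inverts the fractional part left over by the previous one):
  191 = 2*88 + 15, so a_0 = 2.
  88 = 5*15 + 13, so a_1 = 5.
  15 = 1*13 + 2, so a_2 = 1.
  13 = 6*2 + 1, so a_3 = 6.
  2 = 2*1 + 0, so a_4 = 2.
The remainder reaches 0 after 5 divisions, so the expansion has 5 partial quotients, read off in order.

[2; 5, 1, 6, 2]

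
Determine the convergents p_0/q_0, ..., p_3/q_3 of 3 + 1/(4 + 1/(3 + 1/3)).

Using the convergent recurrence p_i = a_i*p_{i-1} + p_{i-2}, q_i = a_i*q_{i-1} + q_{i-2} with p_{-2}=0, p_{-1}=1, q_{-2}=1, q_{-1}=0:
  i=0: a_0=3, p_0 = 3*1 + 0 = 3, q_0 = 3*0 + 1 = 1.
  i=1: a_1=4, p_1 = 4*3 + 1 = 13, q_1 = 4*1 + 0 = 4.
  i=2: a_2=3, p_2 = 3*13 + 3 = 42, q_2 = 3*4 + 1 = 13.
  i=3: a_3=3, p_3 = 3*42 + 13 = 139, q_3 = 3*13 + 4 = 43.

3/1, 13/4, 42/13, 139/43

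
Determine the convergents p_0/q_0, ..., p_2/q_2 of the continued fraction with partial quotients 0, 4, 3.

0/1, 1/4, 3/13

Using the convergent recurrence p_i = a_i*p_{i-1} + p_{i-2}, q_i = a_i*q_{i-1} + q_{i-2} with p_{-2}=0, p_{-1}=1, q_{-2}=1, q_{-1}=0:
  i=0: a_0=0, p_0 = 0*1 + 0 = 0, q_0 = 0*0 + 1 = 1.
  i=1: a_1=4, p_1 = 4*0 + 1 = 1, q_1 = 4*1 + 0 = 4.
  i=2: a_2=3, p_2 = 3*1 + 0 = 3, q_2 = 3*4 + 1 = 13.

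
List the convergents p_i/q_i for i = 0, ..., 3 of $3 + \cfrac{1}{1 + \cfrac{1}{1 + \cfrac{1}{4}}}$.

Using the convergent recurrence p_i = a_i*p_{i-1} + p_{i-2}, q_i = a_i*q_{i-1} + q_{i-2} with p_{-2}=0, p_{-1}=1, q_{-2}=1, q_{-1}=0:
  i=0: a_0=3, p_0 = 3*1 + 0 = 3, q_0 = 3*0 + 1 = 1.
  i=1: a_1=1, p_1 = 1*3 + 1 = 4, q_1 = 1*1 + 0 = 1.
  i=2: a_2=1, p_2 = 1*4 + 3 = 7, q_2 = 1*1 + 1 = 2.
  i=3: a_3=4, p_3 = 4*7 + 4 = 32, q_3 = 4*2 + 1 = 9.

3/1, 4/1, 7/2, 32/9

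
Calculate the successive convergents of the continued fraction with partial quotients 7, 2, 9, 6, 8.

Using the convergent recurrence p_i = a_i*p_{i-1} + p_{i-2}, q_i = a_i*q_{i-1} + q_{i-2} with p_{-2}=0, p_{-1}=1, q_{-2}=1, q_{-1}=0:
  i=0: a_0=7, p_0 = 7*1 + 0 = 7, q_0 = 7*0 + 1 = 1.
  i=1: a_1=2, p_1 = 2*7 + 1 = 15, q_1 = 2*1 + 0 = 2.
  i=2: a_2=9, p_2 = 9*15 + 7 = 142, q_2 = 9*2 + 1 = 19.
  i=3: a_3=6, p_3 = 6*142 + 15 = 867, q_3 = 6*19 + 2 = 116.
  i=4: a_4=8, p_4 = 8*867 + 142 = 7078, q_4 = 8*116 + 19 = 947.

7/1, 15/2, 142/19, 867/116, 7078/947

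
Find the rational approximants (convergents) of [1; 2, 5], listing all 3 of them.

1/1, 3/2, 16/11

Using the convergent recurrence p_i = a_i*p_{i-1} + p_{i-2}, q_i = a_i*q_{i-1} + q_{i-2} with p_{-2}=0, p_{-1}=1, q_{-2}=1, q_{-1}=0:
  i=0: a_0=1, p_0 = 1*1 + 0 = 1, q_0 = 1*0 + 1 = 1.
  i=1: a_1=2, p_1 = 2*1 + 1 = 3, q_1 = 2*1 + 0 = 2.
  i=2: a_2=5, p_2 = 5*3 + 1 = 16, q_2 = 5*2 + 1 = 11.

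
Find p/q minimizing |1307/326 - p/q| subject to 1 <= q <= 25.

Expand x = 1307/326 as a continued fraction with the Euclidean algorithm:
  1307 = 4*326 + 3, so a_0 = 4.
  326 = 108*3 + 2, so a_1 = 108.
  3 = 1*2 + 1, so a_2 = 1.
  2 = 2*1 + 0, so a_3 = 2.
so x = [4; 108, 1, 2].
Convergents (p_i = a_i*p_{i-1} + p_{i-2}, q_i = a_i*q_{i-1} + q_{i-2} with p_{-2}=0, p_{-1}=1, q_{-2}=1, q_{-1}=0), until the denominator exceeds 25:
  i=0: a_0=4, p_0 = 4*1 + 0 = 4, q_0 = 4*0 + 1 = 1.
  i=1: a_1=108, p_1 = 108*4 + 1 = 433, q_1 = 108*1 + 0 = 108.
q_1 = 108 > 25, so the last convergent with denominator <= 25 is p_0/q_0 = 4/1.
The closest fraction with denominator <= 25 is either p_0/q_0 or the intermediate fraction (k*p_0 + p_{-1})/(k*q_0 + q_{-1}) with the largest k >= 1 whose denominator stays <= 25; these approach x as k grows, and every other convergent or intermediate fraction in range is farther away.
Largest k: floor((25 - q_{-1})/q_0) = floor((25 - 0)/1) = 25 (using the seeds p_{-1} = 1, q_{-1} = 0).
That gives (25*4 + 1)/(25*1 + 0) = 101/25.
Compare the errors: |x - 4/1| = |1307*1 - 4*326|/(326*1) = 3/326, and |x - 101/25| = |1307*25 - 101*326|/(326*25) = 251/8150.
Cross-multiplying, 3*8150 = 24450 < 81826 = 251*326, so 3/326 is smaller: the convergent 4/1 is closer to x than 101/25.

4/1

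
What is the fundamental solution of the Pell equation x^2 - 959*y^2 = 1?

First expand sqrt(959) as a continued fraction. With x_i = (sqrt(959) + m_i)/d_i and (m_0, d_0) = (0, 1): a_0 = floor(sqrt(959)) = 30, since 30^2 = 900 <= 959 < 961 = 31^2.
Iterate m_{i+1} = d_i*a_i - m_i, d_{i+1} = (959 - m_{i+1}^2)/d_i, a_{i+1} = floor((a_0 + m_{i+1})/d_{i+1}):
  m_1 = 1*30 - 0 = 30, d_1 = (959 - 30^2)/1 = 59/1 = 59, a_1 = floor((30 + 30)/59) = 1.
  m_2 = 59*1 - 30 = 29, d_2 = (959 - 29^2)/59 = 118/59 = 2, a_2 = floor((30 + 29)/2) = 29.
  m_3 = 2*29 - 29 = 29, d_3 = (959 - 29^2)/2 = 118/2 = 59, a_3 = floor((30 + 29)/59) = 1.
  m_4 = 59*1 - 29 = 30, d_4 = (959 - 30^2)/59 = 59/59 = 1, a_4 = floor((30 + 30)/1) = 60.
  m_5 = 1*60 - 30 = 30, d_5 = (959 - 30^2)/1 = 59/1 = 59: (m_5, d_5) = (m_1, d_1) = (30, 59), so from here the quotients repeat a_1, ..., a_4; the period length is 4.
So sqrt(959) = [30; (1, 29, 1, 60)] with period length k = 4.
k is even, so the fundamental solution of x^2 - 959y^2 = 1 is (p_{k-1}, q_{k-1}) = (p_3, q_3); compute convergents through index 3.
Convergents (p_i = a_i*p_{i-1} + p_{i-2}, q_i = a_i*q_{i-1} + q_{i-2} with p_{-2}=0, p_{-1}=1, q_{-2}=1, q_{-1}=0):
  i=0: a_0=30, p_0 = 30*1 + 0 = 30, q_0 = 30*0 + 1 = 1.
  i=1: a_1=1, p_1 = 1*30 + 1 = 31, q_1 = 1*1 + 0 = 1.
  i=2: a_2=29, p_2 = 29*31 + 30 = 929, q_2 = 29*1 + 1 = 30.
  i=3: a_3=1, p_3 = 1*929 + 31 = 960, q_3 = 1*30 + 1 = 31.
Check: 960^2 - 959*31^2 = 921600 - 921599 = 1, so (x, y) = (960, 31) solves the equation, and by the theorem it is the least positive solution.

(x, y) = (960, 31)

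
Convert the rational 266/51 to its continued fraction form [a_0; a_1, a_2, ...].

Run the Euclidean algorithm on 266 and 51; the successive quotients are the partial quotients a_0, a_1, ... (each step inverts the fractional part left over by the previous one):
  266 = 5*51 + 11, so a_0 = 5.
  51 = 4*11 + 7, so a_1 = 4.
  11 = 1*7 + 4, so a_2 = 1.
  7 = 1*4 + 3, so a_3 = 1.
  4 = 1*3 + 1, so a_4 = 1.
  3 = 3*1 + 0, so a_5 = 3.
The remainder reaches 0 after 6 divisions, so the expansion has 6 partial quotients, read off in order.

[5; 4, 1, 1, 1, 3]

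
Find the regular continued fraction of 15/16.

Run the Euclidean algorithm on 15 and 16; the successive quotients are the partial quotients a_0, a_1, ... (each step inverts the fractional part left over by the previous one):
  15 = 0*16 + 15, so a_0 = 0.
  16 = 1*15 + 1, so a_1 = 1.
  15 = 15*1 + 0, so a_2 = 15.
The remainder reaches 0 after 3 divisions, so the expansion has 3 partial quotients, read off in order.

[0; 1, 15]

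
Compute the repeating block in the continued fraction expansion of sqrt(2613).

Write x_i = (sqrt(2613) + m_i)/d_i with (m_0, d_0) = (0, 1). a_0 = floor(sqrt(2613)) = 51, since 51^2 = 2601 <= 2613 < 2704 = 52^2.
Iterate m_{i+1} = d_i*a_i - m_i, d_{i+1} = (2613 - m_{i+1}^2)/d_i, a_{i+1} = floor((a_0 + m_{i+1})/d_{i+1}):
  m_1 = 1*51 - 0 = 51, d_1 = (2613 - 51^2)/1 = 12/1 = 12, a_1 = floor((51 + 51)/12) = 8.
  m_2 = 12*8 - 51 = 45, d_2 = (2613 - 45^2)/12 = 588/12 = 49, a_2 = floor((51 + 45)/49) = 1.
  m_3 = 49*1 - 45 = 4, d_3 = (2613 - 4^2)/49 = 2597/49 = 53, a_3 = floor((51 + 4)/53) = 1.
  m_4 = 53*1 - 4 = 49, d_4 = (2613 - 49^2)/53 = 212/53 = 4, a_4 = floor((51 + 49)/4) = 25.
  m_5 = 4*25 - 49 = 51, d_5 = (2613 - 51^2)/4 = 12/4 = 3, a_5 = floor((51 + 51)/3) = 34.
  m_6 = 3*34 - 51 = 51, d_6 = (2613 - 51^2)/3 = 12/3 = 4, a_6 = floor((51 + 51)/4) = 25.
  m_7 = 4*25 - 51 = 49, d_7 = (2613 - 49^2)/4 = 212/4 = 53, a_7 = floor((51 + 49)/53) = 1.
  m_8 = 53*1 - 49 = 4, d_8 = (2613 - 4^2)/53 = 2597/53 = 49, a_8 = floor((51 + 4)/49) = 1.
  m_9 = 49*1 - 4 = 45, d_9 = (2613 - 45^2)/49 = 588/49 = 12, a_9 = floor((51 + 45)/12) = 8.
  m_10 = 12*8 - 45 = 51, d_10 = (2613 - 51^2)/12 = 12/12 = 1, a_10 = floor((51 + 51)/1) = 102.
  m_11 = 1*102 - 51 = 51, d_11 = (2613 - 51^2)/1 = 12/1 = 12: (m_11, d_11) = (m_1, d_1) = (51, 12), so from here the quotients repeat a_1, ..., a_10; the period length is 10.
Hence the expansion of sqrt(2613) is a_0 = 51 followed by the repeating block 8, 1, 1, 25, 34, 25, 1, 1, 8, 102 (period 10).

[51; (8, 1, 1, 25, 34, 25, 1, 1, 8, 102)]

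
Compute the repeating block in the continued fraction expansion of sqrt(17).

Write x_i = (sqrt(17) + m_i)/d_i with (m_0, d_0) = (0, 1). a_0 = floor(sqrt(17)) = 4, since 4^2 = 16 <= 17 < 25 = 5^2.
Iterate m_{i+1} = d_i*a_i - m_i, d_{i+1} = (17 - m_{i+1}^2)/d_i, a_{i+1} = floor((a_0 + m_{i+1})/d_{i+1}):
  m_1 = 1*4 - 0 = 4, d_1 = (17 - 4^2)/1 = 1/1 = 1, a_1 = floor((4 + 4)/1) = 8.
  m_2 = 1*8 - 4 = 4, d_2 = (17 - 4^2)/1 = 1/1 = 1: (m_2, d_2) = (m_1, d_1) = (4, 1), so from here the quotient a_1 repeats; the period length is 1.
Hence the expansion of sqrt(17) is a_0 = 4 followed by the repeating block 8 (period 1).

[4; (8)]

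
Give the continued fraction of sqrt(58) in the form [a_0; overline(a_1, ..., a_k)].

Write x_i = (sqrt(58) + m_i)/d_i with (m_0, d_0) = (0, 1). a_0 = floor(sqrt(58)) = 7, since 7^2 = 49 <= 58 < 64 = 8^2.
Iterate m_{i+1} = d_i*a_i - m_i, d_{i+1} = (58 - m_{i+1}^2)/d_i, a_{i+1} = floor((a_0 + m_{i+1})/d_{i+1}):
  m_1 = 1*7 - 0 = 7, d_1 = (58 - 7^2)/1 = 9/1 = 9, a_1 = floor((7 + 7)/9) = 1.
  m_2 = 9*1 - 7 = 2, d_2 = (58 - 2^2)/9 = 54/9 = 6, a_2 = floor((7 + 2)/6) = 1.
  m_3 = 6*1 - 2 = 4, d_3 = (58 - 4^2)/6 = 42/6 = 7, a_3 = floor((7 + 4)/7) = 1.
  m_4 = 7*1 - 4 = 3, d_4 = (58 - 3^2)/7 = 49/7 = 7, a_4 = floor((7 + 3)/7) = 1.
  m_5 = 7*1 - 3 = 4, d_5 = (58 - 4^2)/7 = 42/7 = 6, a_5 = floor((7 + 4)/6) = 1.
  m_6 = 6*1 - 4 = 2, d_6 = (58 - 2^2)/6 = 54/6 = 9, a_6 = floor((7 + 2)/9) = 1.
  m_7 = 9*1 - 2 = 7, d_7 = (58 - 7^2)/9 = 9/9 = 1, a_7 = floor((7 + 7)/1) = 14.
  m_8 = 1*14 - 7 = 7, d_8 = (58 - 7^2)/1 = 9/1 = 9: (m_8, d_8) = (m_1, d_1) = (7, 9), so from here the quotients repeat a_1, ..., a_7; the period length is 7.
Hence the expansion of sqrt(58) is a_0 = 7 followed by the repeating block 1, 1, 1, 1, 1, 1, 14 (period 7).

[7; overline(1, 1, 1, 1, 1, 1, 14)]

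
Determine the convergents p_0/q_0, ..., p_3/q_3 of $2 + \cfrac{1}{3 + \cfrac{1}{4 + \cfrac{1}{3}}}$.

2/1, 7/3, 30/13, 97/42

Using the convergent recurrence p_i = a_i*p_{i-1} + p_{i-2}, q_i = a_i*q_{i-1} + q_{i-2} with p_{-2}=0, p_{-1}=1, q_{-2}=1, q_{-1}=0:
  i=0: a_0=2, p_0 = 2*1 + 0 = 2, q_0 = 2*0 + 1 = 1.
  i=1: a_1=3, p_1 = 3*2 + 1 = 7, q_1 = 3*1 + 0 = 3.
  i=2: a_2=4, p_2 = 4*7 + 2 = 30, q_2 = 4*3 + 1 = 13.
  i=3: a_3=3, p_3 = 3*30 + 7 = 97, q_3 = 3*13 + 3 = 42.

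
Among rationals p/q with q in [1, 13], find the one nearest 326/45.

29/4

Expand x = 326/45 as a continued fraction with the Euclidean algorithm:
  326 = 7*45 + 11, so a_0 = 7.
  45 = 4*11 + 1, so a_1 = 4.
  11 = 11*1 + 0, so a_2 = 11.
so x = [7; 4, 11].
Convergents (p_i = a_i*p_{i-1} + p_{i-2}, q_i = a_i*q_{i-1} + q_{i-2} with p_{-2}=0, p_{-1}=1, q_{-2}=1, q_{-1}=0), until the denominator exceeds 13:
  i=0: a_0=7, p_0 = 7*1 + 0 = 7, q_0 = 7*0 + 1 = 1.
  i=1: a_1=4, p_1 = 4*7 + 1 = 29, q_1 = 4*1 + 0 = 4.
  i=2: a_2=11, p_2 = 11*29 + 7 = 326, q_2 = 11*4 + 1 = 45.
q_2 = 45 > 13, so the last convergent with denominator <= 13 is p_1/q_1 = 29/4.
The closest fraction with denominator <= 13 is either p_1/q_1 or the intermediate fraction (k*p_1 + p_0)/(k*q_1 + q_0) with the largest k >= 1 whose denominator stays <= 13; these approach x as k grows, and every other convergent or intermediate fraction in range is farther away.
Largest k: floor((13 - q_0)/q_1) = floor((13 - 1)/4) = 3.
That gives (3*29 + 7)/(3*4 + 1) = 94/13.
Compare the errors: |x - 29/4| = |326*4 - 29*45|/(45*4) = 1/180, and |x - 94/13| = |326*13 - 94*45|/(45*13) = 8/585.
Cross-multiplying, 1*585 = 585 < 1440 = 8*180, so 1/180 is smaller: the convergent 29/4 is closer to x than 94/13.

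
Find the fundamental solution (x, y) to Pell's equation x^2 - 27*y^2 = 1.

First expand sqrt(27) as a continued fraction. With x_i = (sqrt(27) + m_i)/d_i and (m_0, d_0) = (0, 1): a_0 = floor(sqrt(27)) = 5, since 5^2 = 25 <= 27 < 36 = 6^2.
Iterate m_{i+1} = d_i*a_i - m_i, d_{i+1} = (27 - m_{i+1}^2)/d_i, a_{i+1} = floor((a_0 + m_{i+1})/d_{i+1}):
  m_1 = 1*5 - 0 = 5, d_1 = (27 - 5^2)/1 = 2/1 = 2, a_1 = floor((5 + 5)/2) = 5.
  m_2 = 2*5 - 5 = 5, d_2 = (27 - 5^2)/2 = 2/2 = 1, a_2 = floor((5 + 5)/1) = 10.
  m_3 = 1*10 - 5 = 5, d_3 = (27 - 5^2)/1 = 2/1 = 2: (m_3, d_3) = (m_1, d_1) = (5, 2), so from here the quotients repeat a_1, a_2; the period length is 2.
So sqrt(27) = [5; (5, 10)] with period length k = 2.
k is even, so the fundamental solution of x^2 - 27y^2 = 1 is (p_{k-1}, q_{k-1}) = (p_1, q_1); compute convergents through index 1.
Convergents (p_i = a_i*p_{i-1} + p_{i-2}, q_i = a_i*q_{i-1} + q_{i-2} with p_{-2}=0, p_{-1}=1, q_{-2}=1, q_{-1}=0):
  i=0: a_0=5, p_0 = 5*1 + 0 = 5, q_0 = 5*0 + 1 = 1.
  i=1: a_1=5, p_1 = 5*5 + 1 = 26, q_1 = 5*1 + 0 = 5.
Check: 26^2 - 27*5^2 = 676 - 675 = 1, so (x, y) = (26, 5) solves the equation, and by the theorem it is the least positive solution.

(x, y) = (26, 5)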